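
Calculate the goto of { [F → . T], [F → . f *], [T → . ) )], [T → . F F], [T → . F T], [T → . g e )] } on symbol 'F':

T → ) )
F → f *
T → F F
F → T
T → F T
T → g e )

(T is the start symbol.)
GOTO(I, 'F') = CLOSURE({ [A → αX.β] : [A → α.Xβ] ∈ I, X = 'F' })

Items with dot before 'F', with the dot advanced:
  [T → . F F] → [T → F . F]
  [T → . F T] → [T → F . T]
Closure of the advanced items:
  [T → F . F] has the dot before F: add [F → . f *], [F → . T]
  [T → F . T] has the dot before T: add [T → . ) )], [T → . F F], [T → . F T], [T → . g e )]

GOTO = { [F → . T], [F → . f *], [T → . ) )], [T → . F F], [T → . F T], [T → . g e )], [T → F . F], [T → F . T] }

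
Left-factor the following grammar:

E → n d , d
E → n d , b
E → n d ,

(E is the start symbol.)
Left-factoring transforms A → αβ₁ | αβ₂ into A → αA' and A' → β₁ | β₂
(α is the longest common prefix among the alternatives). Repeat until
no nonterminal has two alternatives with a common prefix.

Round 1: E has alternatives sharing prefix 'n d ,'. Introduce E': E → n d , E'
  Add: E' → d
  Add: E' → b
  Add: E' → ε

No remaining common prefixes — done.

Resulting grammar:
E → n d , E'
E' → d
E' → b
E' → ε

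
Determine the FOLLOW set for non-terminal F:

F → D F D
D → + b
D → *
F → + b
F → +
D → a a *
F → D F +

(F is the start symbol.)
To compute FOLLOW(F), find every occurrence of F on a right-hand side N → α F β: add FIRST(β) \ {ε}, and if β is empty or nullable also add FOLLOW(N). Iterate to a fixed point.

F is the start symbol, so $ ∈ FOLLOW(F).
In F → D F D: F is followed by D, add FIRST(D) \ {ε} = { '*', '+', 'a' }
In F → D F +: F is followed by '+', add FIRST('+') \ {ε} = { '+' }

Taking the union: FOLLOW(F) = { $, '*', '+', 'a' }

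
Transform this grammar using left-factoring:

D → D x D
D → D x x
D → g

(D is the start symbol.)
D → D x D'
D' → D
D' → x
D → g

Left-factoring transforms A → αβ₁ | αβ₂ into A → αA' and A' → β₁ | β₂
(α is the longest common prefix among the alternatives). Repeat until
no nonterminal has two alternatives with a common prefix.

Round 1: D has alternatives sharing prefix 'D x'. Introduce D': D → D x D'
  Add: D' → D
  Add: D' → x

No remaining common prefixes — done.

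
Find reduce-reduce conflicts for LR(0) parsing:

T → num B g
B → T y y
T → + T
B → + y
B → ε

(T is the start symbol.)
A reduce-reduce conflict occurs when an LR(0) state has two complete items [A → α .] and [B → β .] — both call for a reduction, and with no lookahead the parser cannot choose between them.

Augment with T' → T and build the canonical LR(0) collection (I0 = CLOSURE({[T' → . T]}), then GOTO on every symbol after a dot until no new states appear). It has 12 states:
  I0: { [T → . + T], [T → . num B g], [T' → . T] }  — shift
  I1: { [T → + . T], [T → . + T], [T → . num B g] }  — shift
  I2: { [T' → T .] }  — accept
  I3: { [B → . + y], [B → . T y y], [B → .], [T → . + T], [T → . num B g], [T → num . B g] }  — shift, reduce
  I4: { [B → + . y], [T → + . T], [T → . + T], [T → . num B g] }  — shift
  I5: { [T → num B . g] }  — shift
  I6: { [B → T . y y] }  — shift
  I7: { [B → T y . y] }  — shift
  I8: { [B → T y y .] }  — reduce
  I9: { [T → num B g .] }  — reduce
  I10: { [T → + T .] }  — reduce
  I11: { [B → + y .] }  — reduce

No state contains more than one complete item.

Answer: No reduce-reduce conflicts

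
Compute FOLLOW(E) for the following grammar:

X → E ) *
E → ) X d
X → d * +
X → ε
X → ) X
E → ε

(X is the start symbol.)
{ ')' }

To compute FOLLOW(E), find every occurrence of E on a right-hand side N → α E β: add FIRST(β) \ {ε}, and if β is empty or nullable also add FOLLOW(N). Iterate to a fixed point.

In X → E ) *: E is followed by ')' '*', add FIRST(')' '*') \ {ε} = { ')' }

Taking the union: FOLLOW(E) = { ')' }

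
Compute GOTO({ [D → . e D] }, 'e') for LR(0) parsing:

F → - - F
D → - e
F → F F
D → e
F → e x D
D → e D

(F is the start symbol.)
GOTO(I, 'e') = CLOSURE({ [A → αX.β] : [A → α.Xβ] ∈ I, X = 'e' })

Items with dot before 'e', with the dot advanced:
  [D → . e D] → [D → e . D]
Closure of the advanced items:
  [D → e . D] has the dot before D: add [D → . - e], [D → . e], [D → . e D]

GOTO = { [D → . - e], [D → . e D], [D → . e], [D → e . D] }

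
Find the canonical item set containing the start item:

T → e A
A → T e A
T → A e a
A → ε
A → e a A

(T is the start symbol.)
First, augment the grammar with T' → T
I₀ = CLOSURE({ [T' → . T] }):
  [T' → . T] has the dot before T: add [T → . e A], [T → . A e a]
  [T → . A e a] has the dot before A: add [A → . T e A], [A → .], [A → . e a A]
No further items can be added.

I₀ = { [A → . T e A], [A → . e a A], [A → .], [T → . A e a], [T → . e A], [T' → . T] }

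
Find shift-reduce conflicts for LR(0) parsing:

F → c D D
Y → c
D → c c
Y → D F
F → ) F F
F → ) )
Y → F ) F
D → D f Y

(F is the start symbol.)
Yes — I7: [F → c D D .] vs [D → D . f Y]; I12: [Y → c .] vs [D → . c c]; I13: [D → c c .] vs [D → c . c]; I17: [F → ) ) .] vs [F → . ) )]

A shift-reduce conflict occurs when an LR(0) state has both:
  - a complete (reduce) item [A → α .] (dot at the end), and
  - a shift item [B → β . c γ] (dot before a terminal).

Augment with F' → F and build the canonical LR(0) collection (I0 = CLOSURE({[F' → . F]}), then GOTO on every symbol after a dot until no new states appear). It has 20 states:
  I0: { [F → . ) )], [F → . ) F F], [F → . c D D], [F' → . F] }  — shift
  I1: { [F → ) . )], [F → ) . F F], [F → . ) )], [F → . ) F F], [F → . c D D] }  — shift
  I2: { [F' → F .] }  — accept
  I3: { [D → . D f Y], [D → . c c], [F → c . D D] }  — shift
  I4: { [D → . D f Y], [D → . c c], [D → D . f Y], [F → c D . D] }  — shift
  I5: { [D → c . c] }  — shift
  I6: { [D → c c .] }  — reduce
  I7: { [D → D . f Y], [F → c D D .] }  — shift, reduce
  I8: { [D → . D f Y], [D → . c c], [D → D f . Y], [F → . ) )], [F → . ) F F], [F → . c D D], [Y → . D F], [Y → . F ) F], [Y → . c] }  — shift
  I9: { [D → D . f Y], [F → . ) )], [F → . ) F F], [F → . c D D], [Y → D . F] }  — shift
  I10: { [Y → F . ) F] }  — shift
  I11: { [D → D f Y .] }  — reduce
  I12: { [D → . D f Y], [D → . c c], [D → c . c], [F → c . D D], [Y → c .] }  — shift, reduce
  I13: { [D → c . c], [D → c c .] }  — shift, reduce
  I14: { [F → . ) )], [F → . ) F F], [F → . c D D], [Y → F ) . F] }  — shift
  I15: { [Y → F ) F .] }  — reduce
  I16: { [Y → D F .] }  — reduce
  I17: { [F → ) ) .], [F → ) . )], [F → ) . F F], [F → . ) )], [F → . ) F F], [F → . c D D] }  — shift, reduce
  I18: { [F → ) F . F], [F → . ) )], [F → . ) F F], [F → . c D D] }  — shift
  I19: { [F → ) F F .] }  — reduce

I7 contains reduce item [F → c D D .] and shift item [D → D . f Y] — shift-reduce conflict.
I12 contains reduce item [Y → c .] and shift items [D → . c c], [D → c . c] — shift-reduce conflict.
I13 contains reduce item [D → c c .] and shift item [D → c . c] — shift-reduce conflict.
I17 contains reduce item [F → ) ) .] and shift items [F → . ) )], [F → ) . )], [F → . ) F F], [F → . c D D] — shift-reduce conflict.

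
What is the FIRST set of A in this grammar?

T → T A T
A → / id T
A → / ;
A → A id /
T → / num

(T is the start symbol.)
From A → / id T:
  - '/' is a terminal: add '/' and stop
From A → / ;:
  - '/' is a terminal: add '/' and stop
From A → A id /:
  - A is the symbol being defined: contributes nothing new
    A is not nullable, so stop

Collecting: FIRST(A) = { '/' }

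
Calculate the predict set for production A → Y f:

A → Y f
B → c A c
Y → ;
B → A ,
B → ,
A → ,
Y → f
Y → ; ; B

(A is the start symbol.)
PREDICT(A → Y f) = (FIRST(RHS) \ {ε}) ∪ (FOLLOW(A) if ε ∈ FIRST(RHS), i.e. RHS ⇒* ε)
FIRST(Y) = { ';', 'f' }
FIRST(Y f) = { ';', 'f' }
ε ∉ FIRST(Y f), so FOLLOW(A) is not added.
PREDICT(A → Y f) = { ';', 'f' }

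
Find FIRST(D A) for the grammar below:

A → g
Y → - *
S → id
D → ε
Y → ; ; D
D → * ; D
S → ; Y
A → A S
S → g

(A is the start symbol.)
{ '*', 'g' }

FIRST sets of the non-terminals involved (from the grammar, by fixed-point iteration):
  FIRST(D) = { '*', ε }
  FIRST(A) = { 'g' }

To compute FIRST(D A), process the symbols left to right:
Symbol D is a non-terminal. Add FIRST(D) \ {ε} = { '*' }
D is nullable (ε ∈ FIRST(D)), continue to the next symbol.
Symbol A is a non-terminal. Add FIRST(A) \ {ε} = { 'g' }
A is not nullable (ε ∉ FIRST(A)), so stop here.
FIRST(D A) = { '*', 'g' }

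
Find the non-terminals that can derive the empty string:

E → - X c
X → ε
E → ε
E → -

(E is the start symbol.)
A non-terminal is nullable if it can derive ε (the empty string): either it has an ε-production, or it has a production whose right-hand side consists entirely of nullable non-terminals.

ε-productions: X → ε, E → ε
So X, E are immediately nullable.
Every non-terminal is now nullable.
Nullable = { 'E', 'X' }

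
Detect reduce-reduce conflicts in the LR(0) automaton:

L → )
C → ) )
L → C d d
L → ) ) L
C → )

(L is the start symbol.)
Yes — I1: [C → ) .] vs [L → ) .]

A reduce-reduce conflict occurs when an LR(0) state has two complete items [A → α .] and [B → β .] — both call for a reduction, and with no lookahead the parser cannot choose between them.

Augment with L' → L and build the canonical LR(0) collection (I0 = CLOSURE({[L' → . L]}), then GOTO on every symbol after a dot until no new states appear). It has 8 states:
  I0: { [C → . ) )], [C → . )], [L → . ) ) L], [L → . )], [L → . C d d], [L' → . L] }  — shift
  I1: { [C → ) . )], [C → ) .], [L → ) . ) L], [L → ) .] }  — shift, 2 reduces
  I2: { [L → C . d d] }  — shift
  I3: { [L' → L .] }  — accept
  I4: { [L → C d . d] }  — shift
  I5: { [L → C d d .] }  — reduce
  I6: { [C → ) ) .], [C → . ) )], [C → . )], [L → ) ) . L], [L → . ) ) L], [L → . )], [L → . C d d] }  — shift, reduce
  I7: { [L → ) ) L .] }  — reduce

I1 contains complete items [C → ) .], [L → ) .] — reduce-reduce conflict.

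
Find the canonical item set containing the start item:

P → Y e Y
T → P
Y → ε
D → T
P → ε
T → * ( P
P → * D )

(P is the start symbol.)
{ [P → . * D )], [P → . Y e Y], [P → .], [P' → . P], [Y → .] }

First, augment the grammar with P' → P
I₀ = CLOSURE({ [P' → . P] }):
  [P' → . P] has the dot before P: add [P → . Y e Y], [P → .], [P → . * D )]
  [P → . Y e Y] has the dot before Y: add [Y → .]
No further items can be added.

I₀ = { [P → . * D )], [P → . Y e Y], [P → .], [P' → . P], [Y → .] }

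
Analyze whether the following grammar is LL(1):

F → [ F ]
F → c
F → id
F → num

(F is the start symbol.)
Yes, the grammar is LL(1).

A grammar is LL(1) if for each non-terminal N with multiple productions, the predict sets of those productions are pairwise disjoint, where PREDICT(N → α) = (FIRST(α) \ {ε}) ∪ (FOLLOW(N) if α ⇒* ε).

For F:
  PREDICT(F → '[' F ']') = { '[' }
  PREDICT(F → c) = { 'c' }
  PREDICT(F → id) = { 'id' }
  PREDICT(F → num) = { 'num' }

All predict sets are disjoint. The grammar IS LL(1).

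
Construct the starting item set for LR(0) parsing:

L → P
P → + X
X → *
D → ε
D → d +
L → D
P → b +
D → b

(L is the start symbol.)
First, augment the grammar with L' → L
I₀ = CLOSURE({ [L' → . L] }):
  [L' → . L] has the dot before L: add [L → . P], [L → . D]
  [L → . P] has the dot before P: add [P → . + X], [P → . b +]
  [L → . D] has the dot before D: add [D → .], [D → . d +], [D → . b]
No further items can be added.

I₀ = { [D → . b], [D → . d +], [D → .], [L → . D], [L → . P], [L' → . L], [P → . + X], [P → . b +] }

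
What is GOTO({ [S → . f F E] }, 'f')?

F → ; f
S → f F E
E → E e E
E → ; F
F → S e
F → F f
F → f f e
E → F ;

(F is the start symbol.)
{ [F → . ; f], [F → . F f], [F → . S e], [F → . f f e], [S → . f F E], [S → f . F E] }

GOTO(I, 'f') = CLOSURE({ [A → αX.β] : [A → α.Xβ] ∈ I, X = 'f' })

Items with dot before 'f', with the dot advanced:
  [S → . f F E] → [S → f . F E]
Closure of the advanced items:
  [S → f . F E] has the dot before F: add [F → . ; f], [F → . S e], [F → . F f], [F → . f f e]
  [F → . S e] has the dot before S: add [S → . f F E]

GOTO = { [F → . ; f], [F → . F f], [F → . S e], [F → . f f e], [S → . f F E], [S → f . F E] }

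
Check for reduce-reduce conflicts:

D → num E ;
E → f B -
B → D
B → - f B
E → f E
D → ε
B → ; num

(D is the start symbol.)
Augment with D' → D and build the canonical LR(0) collection (I0 = CLOSURE({[D' → . D]}), then GOTO on every symbol after a dot until no new states appear). It has 15 states:
  I0: { [D → . num E ;], [D → .], [D' → . D] }  — shift, reduce
  I1: { [D' → D .] }  — accept
  I2: { [D → num . E ;], [E → . f B -], [E → . f E] }  — shift
  I3: { [D → num E . ;] }  — shift
  I4: { [B → . - f B], [B → . ; num], [B → . D], [D → . num E ;], [D → .], [E → . f B -], [E → . f E], [E → f . B -], [E → f . E] }  — shift, reduce
  I5: { [B → - . f B] }  — shift
  I6: { [B → ; . num] }  — shift
  I7: { [E → f B . -] }  — shift
  I8: { [B → D .] }  — reduce
  I9: { [E → f E .] }  — reduce
  I10: { [E → f B - .] }  — reduce
  I11: { [B → ; num .] }  — reduce
  I12: { [B → - f . B], [B → . - f B], [B → . ; num], [B → . D], [D → . num E ;], [D → .] }  — shift, reduce
  I13: { [B → - f B .] }  — reduce
  I14: { [D → num E ; .] }  — reduce

No state contains more than one complete item.

Answer: No reduce-reduce conflicts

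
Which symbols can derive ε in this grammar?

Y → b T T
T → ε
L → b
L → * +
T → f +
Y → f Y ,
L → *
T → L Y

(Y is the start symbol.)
A non-terminal is nullable if it can derive ε (the empty string): either it has an ε-production, or it has a production whose right-hand side consists entirely of nullable non-terminals.

ε-productions: T → ε
So T is immediately nullable.
No further non-terminal can be added: every production for the remaining non-terminals contains a terminal or a non-nullable non-terminal.
Nullable = { 'T' }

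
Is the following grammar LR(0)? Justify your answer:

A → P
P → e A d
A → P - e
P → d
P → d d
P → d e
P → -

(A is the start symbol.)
A grammar is LR(0) if no state in the canonical LR(0) collection has:
  - both a shift item (dot before a terminal) and a complete item (shift-reduce conflict), or
  - two or more complete items (reduce-reduce conflict; the accept item [A' → A .] counts as a complete item here).

Augment with A' → A and build the canonical LR(0) collection (I0 = CLOSURE({[A' → . A]}), then GOTO on every symbol after a dot until no new states appear). It has 12 states:
  I0: { [A → . P - e], [A → . P], [A' → . A], [P → . -], [P → . d d], [P → . d e], [P → . d], [P → . e A d] }  — shift
  I1: { [P → - .] }  — reduce
  I2: { [A' → A .] }  — accept
  I3: { [A → P . - e], [A → P .] }  — shift, reduce
  I4: { [P → d . d], [P → d . e], [P → d .] }  — shift, reduce
  I5: { [A → . P - e], [A → . P], [P → . -], [P → . d d], [P → . d e], [P → . d], [P → . e A d], [P → e . A d] }  — shift
  I6: { [P → e A . d] }  — shift
  I7: { [P → e A d .] }  — reduce
  I8: { [P → d d .] }  — reduce
  I9: { [P → d e .] }  — reduce
  I10: { [A → P - . e] }  — shift
  I11: { [A → P - e .] }  — reduce

Conflict in state I3:
  Shift-reduce conflict between [A → P .] and [A → P . - e]
So the grammar is NOT LR(0).

Answer: No. Shift-reduce conflict between [A → P .] and [A → P . - e]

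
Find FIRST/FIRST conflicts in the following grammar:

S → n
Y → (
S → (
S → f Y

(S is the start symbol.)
A FIRST/FIRST conflict occurs when two productions N → α and N → β for the same non-terminal have FIRST(α) ∩ FIRST(β) ≠ ∅ (with ε ∈ FIRST of a nullable right-hand side, so two nullable alternatives also conflict).

Productions for S:
  S → n: FIRST = { 'n' }
  S → (: FIRST = { '(' }
  S → f Y: FIRST = { 'f' }
Y has only one production, so no FIRST/FIRST conflict is possible there.

All alternatives of each non-terminal have pairwise disjoint FIRST sets.

Answer: No FIRST/FIRST conflicts.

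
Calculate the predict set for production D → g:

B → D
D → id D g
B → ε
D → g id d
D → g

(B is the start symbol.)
PREDICT(D → g) = (FIRST(RHS) \ {ε}) ∪ (FOLLOW(D) if ε ∈ FIRST(RHS), i.e. RHS ⇒* ε)
FIRST(g) = { 'g' }
ε ∉ FIRST(g), so FOLLOW(D) is not added.
PREDICT(D → g) = { 'g' }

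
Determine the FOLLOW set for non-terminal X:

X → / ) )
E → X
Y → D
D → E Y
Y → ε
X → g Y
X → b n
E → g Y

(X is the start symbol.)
{ $, '/', 'b', 'g' }

X is the start symbol, so $ ∈ FOLLOW(X).
In E → X: X is at the end, add FOLLOW(E)

The FOLLOW sets referred to above (computed the same way, to a fixed point):
  FOLLOW(E) = { $, '/', 'b', 'g' }

Taking the union: FOLLOW(X) = { $, '/', 'b', 'g' }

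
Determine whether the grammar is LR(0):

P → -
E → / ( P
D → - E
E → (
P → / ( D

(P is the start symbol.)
Augment with P' → P and build the canonical LR(0) collection (I0 = CLOSURE({[P' → . P]}), then GOTO on every symbol after a dot until no new states appear). It has 12 states:
  I0: { [P → . -], [P → . / ( D], [P' → . P] }  — shift
  I1: { [P → - .] }  — reduce
  I2: { [P → / . ( D] }  — shift
  I3: { [P' → P .] }  — accept
  I4: { [D → . - E], [P → / ( . D] }  — shift
  I5: { [D → - . E], [E → . (], [E → . / ( P] }  — shift
  I6: { [P → / ( D .] }  — reduce
  I7: { [E → ( .] }  — reduce
  I8: { [E → / . ( P] }  — shift
  I9: { [D → - E .] }  — reduce
  I10: { [E → / ( . P], [P → . -], [P → . / ( D] }  — shift
  I11: { [E → / ( P .] }  — reduce

Every state is either a pure shift/goto state or contains exactly one complete item and nothing to shift — no conflicts. The grammar is LR(0).

Answer: Yes, the grammar is LR(0)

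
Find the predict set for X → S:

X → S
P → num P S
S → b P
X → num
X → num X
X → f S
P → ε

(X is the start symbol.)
PREDICT(X → S) = (FIRST(RHS) \ {ε}) ∪ (FOLLOW(X) if ε ∈ FIRST(RHS), i.e. RHS ⇒* ε)
FIRST(S) = { 'b' }
FIRST(S) = { 'b' }
ε ∉ FIRST(S), so FOLLOW(X) is not added.
PREDICT(X → S) = { 'b' }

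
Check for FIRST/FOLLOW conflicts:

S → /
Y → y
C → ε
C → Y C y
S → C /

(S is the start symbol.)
Yes. C → Y C y with FOLLOW(C) on { 'y' }

A FIRST/FOLLOW conflict occurs when a non-terminal N has a nullable alternative N → β (β ⇒* ε) and another alternative N → α with FIRST(α) ∩ FOLLOW(N) ≠ ∅: on such a lookahead the parser cannot decide between expanding α and letting N vanish via β.

Nullable non-terminals: C.
FIRST sets used below: FIRST(Y) = { 'y' }

C: nullable alternative(s) C → ε; FOLLOW(C) = { '/', 'y' }
  C → ε: FIRST \ {ε} = { } — this is the only nullable alternative, skip
  C → Y C y: FIRST \ {ε} = { 'y' } — overlaps FOLLOW(C) on { 'y' }: CONFLICT

S, Y have no nullable alternative, so no FIRST/FOLLOW check is needed there.

So the grammar has 1 FIRST/FOLLOW conflict (marked CONFLICT above).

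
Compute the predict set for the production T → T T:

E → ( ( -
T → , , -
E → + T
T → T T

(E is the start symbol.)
{ ',' }

PREDICT(T → T T) = (FIRST(RHS) \ {ε}) ∪ (FOLLOW(T) if ε ∈ FIRST(RHS), i.e. RHS ⇒* ε)
FIRST(T) = { ',' }
FIRST(T T) = { ',' }
ε ∉ FIRST(T T), so FOLLOW(T) is not added.
PREDICT(T → T T) = { ',' }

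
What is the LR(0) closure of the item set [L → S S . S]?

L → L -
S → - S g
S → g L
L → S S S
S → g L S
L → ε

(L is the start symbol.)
To compute CLOSURE, for each item [A → α.Bβ] where B is a non-terminal, add [B → .γ] for all productions B → γ; repeat for the newly added items until nothing changes.

Start with: [L → S S . S]
  [L → S S . S] has the dot before S: add [S → . - S g], [S → . g L], [S → . g L S]
No further items can be added.

CLOSURE = { [L → S S . S], [S → . - S g], [S → . g L S], [S → . g L] }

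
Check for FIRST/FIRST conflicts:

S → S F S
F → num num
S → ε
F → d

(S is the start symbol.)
No FIRST/FIRST conflicts.

FIRST sets of the non-terminals at (or reachable through a nullable prefix from) the front of some alternative:
  FIRST(S) = { 'd', 'num', ε }
  FIRST(F) = { 'd', 'num' }

Productions for S:
  S → S F S: FIRST = { 'd', 'num' }
  S → ε: FIRST = { ε }
Productions for F:
  F → num num: FIRST = { 'num' }
  F → d: FIRST = { 'd' }

All alternatives of each non-terminal have pairwise disjoint FIRST sets.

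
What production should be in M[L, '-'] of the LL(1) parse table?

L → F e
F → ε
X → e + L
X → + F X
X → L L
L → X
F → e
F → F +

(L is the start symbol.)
Empty (error entry)

To find M[L, '-'], we find productions for L where '-' is in the predict set (PREDICT(N → α) = (FIRST(α) \ {ε}) ∪ (FOLLOW(N) if α ⇒* ε)).

Relevant sets:
  FIRST(F) = { '+', 'e', ε }
  FIRST(X) = { '+', 'e' }

L → F e: PREDICT = { '+', 'e' }
L → X: PREDICT = { '+', 'e' }

M[L, '-'] is empty (no production applies)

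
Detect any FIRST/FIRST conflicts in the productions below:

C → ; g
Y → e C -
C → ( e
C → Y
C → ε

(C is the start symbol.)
No FIRST/FIRST conflicts.

FIRST sets of the non-terminals at (or reachable through a nullable prefix from) the front of some alternative:
  FIRST(Y) = { 'e' }

Productions for C:
  C → ; g: FIRST = { ';' }
  C → ( e: FIRST = { '(' }
  C → Y: FIRST = { 'e' }
  C → ε: FIRST = { ε }
Y has only one production, so no FIRST/FIRST conflict is possible there.

All alternatives of each non-terminal have pairwise disjoint FIRST sets.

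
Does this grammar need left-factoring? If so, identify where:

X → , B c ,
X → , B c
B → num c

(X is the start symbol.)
Yes, X has productions with common prefix ', B c'

Left-factoring is needed when two productions for the same non-terminal
share a common prefix on the right-hand side.

Productions for X:
  X → , B c ,
  X → , B c

Found common prefix ', B c' in productions for X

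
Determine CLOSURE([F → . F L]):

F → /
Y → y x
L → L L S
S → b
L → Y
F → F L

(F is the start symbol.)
{ [F → . /], [F → . F L] }

Start with: [F → . F L]
  [F → . F L] has the dot before F: add [F → . /]
No further items can be added.

CLOSURE = { [F → . /], [F → . F L] }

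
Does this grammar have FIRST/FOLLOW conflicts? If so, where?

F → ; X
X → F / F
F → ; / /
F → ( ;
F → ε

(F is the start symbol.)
No FIRST/FOLLOW conflicts.

A FIRST/FOLLOW conflict occurs when a non-terminal N has a nullable alternative N → β (β ⇒* ε) and another alternative N → α with FIRST(α) ∩ FOLLOW(N) ≠ ∅: on such a lookahead the parser cannot decide between expanding α and letting N vanish via β.

Nullable non-terminals: F.

F: nullable alternative(s) F → ε; FOLLOW(F) = { $, '/' }
  F → ; X: FIRST \ {ε} = { ';' } — disjoint from FOLLOW(F)
  F → ; / /: FIRST \ {ε} = { ';' } — disjoint from FOLLOW(F)
  F → ( ;: FIRST \ {ε} = { '(' } — disjoint from FOLLOW(F)
  F → ε: FIRST \ {ε} = { } — this is the only nullable alternative, skip

X has no nullable alternative, so no FIRST/FOLLOW check is needed there.

No FIRST/FOLLOW conflicts found.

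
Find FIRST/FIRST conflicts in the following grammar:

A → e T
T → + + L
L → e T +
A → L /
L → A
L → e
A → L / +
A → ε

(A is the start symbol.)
Yes. A → e T / A → L '/' on { 'e' }; A → e T / A → L '/' '+' on { 'e' }; A → L '/' / A → L '/' '+' on { '/', 'e' }; L → e T '+' / L → A on { 'e' }; L → e T '+' / L → e on { 'e' }; L → A / L → e on { 'e' }

A FIRST/FIRST conflict occurs when two productions N → α and N → β for the same non-terminal have FIRST(α) ∩ FIRST(β) ≠ ∅ (with ε ∈ FIRST of a nullable right-hand side, so two nullable alternatives also conflict).

FIRST sets of the non-terminals at (or reachable through a nullable prefix from) the front of some alternative:
  FIRST(L) = { '/', 'e', ε }
  FIRST(A) = { '/', 'e', ε }

Productions for A:
  A → e T: FIRST = { 'e' }
  A → L /: FIRST = { '/', 'e' }
  A → L / +: FIRST = { '/', 'e' }
  A → ε: FIRST = { ε }
Productions for L:
  L → e T +: FIRST = { 'e' }
  L → A: FIRST = { '/', 'e', ε }
  L → e: FIRST = { 'e' }
T has only one production, so no FIRST/FIRST conflict is possible there.

Conflict for A: A → e T and A → L /
  Overlap: { 'e' }
Conflict for A: A → e T and A → L / +
  Overlap: { 'e' }
Conflict for A: A → L / and A → L / +
  Overlap: { '/', 'e' }
Conflict for L: L → e T + and L → A
  Overlap: { 'e' }
Conflict for L: L → e T + and L → e
  Overlap: { 'e' }
Conflict for L: L → A and L → e
  Overlap: { 'e' }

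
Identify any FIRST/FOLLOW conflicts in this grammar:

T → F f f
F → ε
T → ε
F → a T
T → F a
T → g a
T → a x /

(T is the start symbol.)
Yes. T → F f f with FOLLOW(T) on { 'a', 'f' }; T → F a with FOLLOW(T) on { 'a' }; T → a x '/' with FOLLOW(T) on { 'a' }; F → a T with FOLLOW(F) on { 'a' }

Nullable non-terminals: F, T.
FIRST sets used below: FIRST(F) = { 'a', ε }

F: nullable alternative(s) F → ε; FOLLOW(F) = { 'a', 'f' }
  F → ε: FIRST \ {ε} = { } — this is the only nullable alternative, skip
  F → a T: FIRST \ {ε} = { 'a' } — overlaps FOLLOW(F) on { 'a' }: CONFLICT

T: nullable alternative(s) T → ε; FOLLOW(T) = { $, 'a', 'f' }
  T → F f f: FIRST \ {ε} = { 'a', 'f' } — overlaps FOLLOW(T) on { 'a', 'f' }: CONFLICT
  T → ε: FIRST \ {ε} = { } — this is the only nullable alternative, skip
  T → F a: FIRST \ {ε} = { 'a' } — overlaps FOLLOW(T) on { 'a' }: CONFLICT
  T → g a: FIRST \ {ε} = { 'g' } — disjoint from FOLLOW(T)
  T → a x /: FIRST \ {ε} = { 'a' } — overlaps FOLLOW(T) on { 'a' }: CONFLICT

So the grammar has 4 FIRST/FOLLOW conflicts (marked CONFLICT above).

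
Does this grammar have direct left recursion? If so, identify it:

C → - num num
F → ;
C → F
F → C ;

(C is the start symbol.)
No direct left recursion

C → - num num: starts with '-'
F → ;: starts with ';'
C → F: starts with F
F → C ;: starts with C

No direct left recursion found.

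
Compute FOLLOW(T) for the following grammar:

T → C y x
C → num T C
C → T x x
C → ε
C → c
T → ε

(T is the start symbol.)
{ $, 'c', 'num', 'x', 'y' }

To compute FOLLOW(T), find every occurrence of T on a right-hand side N → α T β: add FIRST(β) \ {ε}, and if β is empty or nullable also add FOLLOW(N). Iterate to a fixed point.

T is the start symbol, so $ ∈ FOLLOW(T).
In C → num T C: T is followed by C, add FIRST(C) \ {ε} = { 'c', 'num', 'x', 'y' }
  C is nullable, so also add FOLLOW(C)
In C → T x x: T is followed by x x, add FIRST(x x) \ {ε} = { 'x' }

The FOLLOW sets referred to above (computed the same way, to a fixed point):
  FOLLOW(C) = { 'y' }

Taking the union: FOLLOW(T) = { $, 'c', 'num', 'x', 'y' }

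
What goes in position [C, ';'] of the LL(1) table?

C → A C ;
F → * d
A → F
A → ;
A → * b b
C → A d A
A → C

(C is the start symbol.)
C → A C ;, C → A d A

To find M[C, ';'], we find productions for C where ';' is in the predict set (PREDICT(N → α) = (FIRST(α) \ {ε}) ∪ (FOLLOW(N) if α ⇒* ε)).

Relevant sets:
  FIRST(A) = { '*', ';' }

C → A C ;: PREDICT = { '*', ';' }
  ';' is in predict set, so this production goes in M[C, ';']
C → A d A: PREDICT = { '*', ';' }
  ';' is in predict set, so this production goes in M[C, ';']

M[C, ';'] = C → A C ;, C → A d A  (a multiply-defined cell — the grammar is not LL(1))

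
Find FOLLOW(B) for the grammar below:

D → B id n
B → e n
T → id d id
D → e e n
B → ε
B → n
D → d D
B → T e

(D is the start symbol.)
{ 'id' }

To compute FOLLOW(B), find every occurrence of B on a right-hand side N → α B β: add FIRST(β) \ {ε}, and if β is empty or nullable also add FOLLOW(N). Iterate to a fixed point.

In D → B id n: B is followed by id n, add FIRST(id n) \ {ε} = { 'id' }

Taking the union: FOLLOW(B) = { 'id' }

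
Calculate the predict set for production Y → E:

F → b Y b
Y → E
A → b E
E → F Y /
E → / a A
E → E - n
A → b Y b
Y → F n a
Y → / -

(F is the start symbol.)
PREDICT(Y → E) = (FIRST(RHS) \ {ε}) ∪ (FOLLOW(Y) if ε ∈ FIRST(RHS), i.e. RHS ⇒* ε)
FIRST(E) = { '/', 'b' }
FIRST(E) = { '/', 'b' }
ε ∉ FIRST(E), so FOLLOW(Y) is not added.
PREDICT(Y → E) = { '/', 'b' }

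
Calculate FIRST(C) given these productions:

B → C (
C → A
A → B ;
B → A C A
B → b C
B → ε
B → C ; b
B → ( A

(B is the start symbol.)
FIRST sets of the other non-terminals involved (by the same procedure, iterated to a fixed point):
  FIRST(A) = { '(', ';', 'b' }

From C → A:
  - A is a non-terminal: add FIRST(A) \ {ε} = { '(', ';', 'b' }
    A is not nullable, so stop

Collecting: FIRST(C) = { '(', ';', 'b' }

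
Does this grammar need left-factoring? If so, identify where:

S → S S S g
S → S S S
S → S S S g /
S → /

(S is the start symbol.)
Left-factoring is needed when two productions for the same non-terminal
share a common prefix on the right-hand side.

Productions for S:
  S → S S S g
  S → S S S
  S → S S S g /
  S → /

Found common prefix 'S S S' in productions for S

Answer: Yes, S has productions with common prefix 'S S S'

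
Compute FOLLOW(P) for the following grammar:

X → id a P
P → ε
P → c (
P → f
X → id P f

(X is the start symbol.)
{ $, 'f' }

In X → id a P: P is at the end, add FOLLOW(X)
In X → id P f: P is followed by f, add FIRST(f) \ {ε} = { 'f' }

The FOLLOW sets referred to above (computed the same way, to a fixed point):
  FOLLOW(X) = { $ }

Taking the union: FOLLOW(P) = { $, 'f' }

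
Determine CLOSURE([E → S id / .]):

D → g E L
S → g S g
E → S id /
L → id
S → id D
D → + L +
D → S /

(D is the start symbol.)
Start with: [E → S id / .]
The dot is at the end, so nothing is added.

CLOSURE = { [E → S id / .] }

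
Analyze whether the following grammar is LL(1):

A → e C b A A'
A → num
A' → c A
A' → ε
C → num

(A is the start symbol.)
No. Predict set conflict for A': { 'c' }

Relevant sets:
  FOLLOW(A') = { $, 'c' }

For A:
  PREDICT(A → e C b A A') = { 'e' }
  PREDICT(A → num) = { 'num' }
For A':
  PREDICT(A' → c A) = { 'c' }
  PREDICT(A' → ε) = { $, 'c' }
C has a single production, so nothing to check there.

Conflict found: Predict set conflict for A': { 'c' }
The grammar is NOT LL(1).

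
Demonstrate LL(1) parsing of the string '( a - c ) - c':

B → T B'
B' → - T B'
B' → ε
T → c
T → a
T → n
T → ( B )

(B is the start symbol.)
LL(1) parsing maintains a stack (initially the start symbol over $) and the input. At each step: if the stack top is a terminal, match it against the current input token; if it is a non-terminal N, replace it with the RHS of M[N, lookahead] (the unique production whose predict set contains the lookahead).

Stack is shown with the top on the left.

Stack          Input            Action
--------------------------------------
B $            ( a - c ) - c $  output B → T B'
T B' $         ( a - c ) - c $  output T → ( B )
( B ) B' $     ( a - c ) - c $  match '('
B ) B' $       a - c ) - c $    output B → T B'
T B' ) B' $    a - c ) - c $    output T → a
a B' ) B' $    a - c ) - c $    match 'a'
B' ) B' $      - c ) - c $      output B' → - T B'
- T B' ) B' $  - c ) - c $      match '-'
T B' ) B' $    c ) - c $        output T → c
c B' ) B' $    c ) - c $        match 'c'
B' ) B' $      ) - c $          output B' → ε
) B' $         ) - c $          match ')'
B' $           - c $            output B' → - T B'
- T B' $       - c $            match '-'
T B' $         c $              output T → c
c B' $         c $              match 'c'
B' $           $                output B' → ε
$              $                accept

The string is accepted.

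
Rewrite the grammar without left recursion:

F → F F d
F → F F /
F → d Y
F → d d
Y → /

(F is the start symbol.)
F → d Y F'
F → d d F'
F' → F d F'
F' → F / F'
F' → ε
Y → /

F is directly left-recursive. The standard transformation for
  A → A α₁ | ... | A α_m | β₁ | ... | β_n
is
  A  → β₁ A' | ... | β_n A'
  A' → α₁ A' | ... | α_m A' | ε

F → d Y becomes F → d Y F'
F → d d becomes F → d d F'
F → F F d becomes F' → F d F'
F → F F / becomes F' → F / F'
Add F' → ε

Productions for other non-terminals are unchanged:
  Y → /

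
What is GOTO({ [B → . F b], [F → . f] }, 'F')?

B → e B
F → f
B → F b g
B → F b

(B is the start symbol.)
{ [B → F . b] }

GOTO(I, 'F') = CLOSURE({ [A → αX.β] : [A → α.Xβ] ∈ I, X = 'F' })

Items with dot before 'F', with the dot advanced:
  [B → . F b] → [B → F . b]
Closure adds nothing (no advanced item has the dot before a non-terminal).

GOTO = { [B → F . b] }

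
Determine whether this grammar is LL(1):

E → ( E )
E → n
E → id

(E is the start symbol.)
Yes, the grammar is LL(1).

A grammar is LL(1) if for each non-terminal N with multiple productions, the predict sets of those productions are pairwise disjoint, where PREDICT(N → α) = (FIRST(α) \ {ε}) ∪ (FOLLOW(N) if α ⇒* ε).

For E:
  PREDICT(E → '(' E ')') = { '(' }
  PREDICT(E → n) = { 'n' }
  PREDICT(E → id) = { 'id' }

All predict sets are disjoint. The grammar IS LL(1).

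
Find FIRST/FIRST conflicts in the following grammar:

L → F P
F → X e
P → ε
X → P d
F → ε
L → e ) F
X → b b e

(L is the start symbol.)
FIRST sets of the non-terminals at (or reachable through a nullable prefix from) the front of some alternative:
  FIRST(F) = { 'b', 'd', ε }
  FIRST(P) = { ε }
  FIRST(X) = { 'b', 'd' }

Productions for L:
  L → F P: FIRST = { 'b', 'd', ε }
  L → e ) F: FIRST = { 'e' }
Productions for F:
  F → X e: FIRST = { 'b', 'd' }
  F → ε: FIRST = { ε }
Productions for X:
  X → P d: FIRST = { 'd' }
  X → b b e: FIRST = { 'b' }
P has only one production, so no FIRST/FIRST conflict is possible there.

All alternatives of each non-terminal have pairwise disjoint FIRST sets.

Answer: No FIRST/FIRST conflicts.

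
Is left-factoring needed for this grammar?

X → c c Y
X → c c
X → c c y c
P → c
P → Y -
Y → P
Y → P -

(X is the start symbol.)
Left-factoring is needed when two productions for the same non-terminal
share a common prefix on the right-hand side.

Productions for X:
  X → c c Y
  X → c c
  X → c c y c
Productions for P:
  P → c
  P → Y -
Productions for Y:
  Y → P
  Y → P -

Found common prefix 'c c' in productions for X
Found common prefix 'P' in productions for Y

Answer: Yes, X has productions with common prefix 'c c'; Y has productions with common prefix 'P'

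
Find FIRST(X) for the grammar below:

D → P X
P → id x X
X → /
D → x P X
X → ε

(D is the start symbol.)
{ '/', ε }

From X → /:
  - '/' is a terminal: add '/' and stop
From X → ε:
  - ε-production, so ε ∈ FIRST(X)

Collecting: FIRST(X) = { '/', ε }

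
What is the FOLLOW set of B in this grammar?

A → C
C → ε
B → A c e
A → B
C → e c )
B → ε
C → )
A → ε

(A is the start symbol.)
{ $, 'c' }

In A → B: B is at the end, add FOLLOW(A)

The FOLLOW sets referred to above (computed the same way, to a fixed point):
  FOLLOW(A) = { $, 'c' }

Taking the union: FOLLOW(B) = { $, 'c' }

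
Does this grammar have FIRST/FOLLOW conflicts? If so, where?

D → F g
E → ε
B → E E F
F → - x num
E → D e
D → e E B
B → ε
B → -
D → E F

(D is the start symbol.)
Yes. E → D e with FOLLOW(E) on { '-', 'e' }; B → E E F with FOLLOW(B) on { 'e' }

A FIRST/FOLLOW conflict occurs when a non-terminal N has a nullable alternative N → β (β ⇒* ε) and another alternative N → α with FIRST(α) ∩ FOLLOW(N) ≠ ∅: on such a lookahead the parser cannot decide between expanding α and letting N vanish via β.

Nullable non-terminals: B, E.
FIRST sets used below: FIRST(E) = { '-', 'e', ε }, FIRST(F) = { '-' }, FIRST(D) = { '-', 'e' }

B: nullable alternative(s) B → ε; FOLLOW(B) = { $, 'e' }
  B → E E F: FIRST \ {ε} = { '-', 'e' } — overlaps FOLLOW(B) on { 'e' }: CONFLICT
  B → ε: FIRST \ {ε} = { } — this is the only nullable alternative, skip
  B → -: FIRST \ {ε} = { '-' } — disjoint from FOLLOW(B)

E: nullable alternative(s) E → ε; FOLLOW(E) = { $, '-', 'e' }
  E → ε: FIRST \ {ε} = { } — this is the only nullable alternative, skip
  E → D e: FIRST \ {ε} = { '-', 'e' } — overlaps FOLLOW(E) on { '-', 'e' }: CONFLICT

D, F have no nullable alternative, so no FIRST/FOLLOW check is needed there.

So the grammar has 2 FIRST/FOLLOW conflicts (marked CONFLICT above).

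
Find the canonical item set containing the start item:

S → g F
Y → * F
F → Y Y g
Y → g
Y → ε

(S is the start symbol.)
First, augment the grammar with S' → S
I₀ = CLOSURE({ [S' → . S] }):
  [S' → . S] has the dot before S: add [S → . g F]
No further items can be added.

I₀ = { [S → . g F], [S' → . S] }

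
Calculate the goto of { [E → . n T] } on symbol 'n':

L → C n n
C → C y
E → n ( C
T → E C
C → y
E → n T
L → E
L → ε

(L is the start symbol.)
{ [E → . n ( C], [E → . n T], [E → n . T], [T → . E C] }

GOTO(I, 'n') = CLOSURE({ [A → αX.β] : [A → α.Xβ] ∈ I, X = 'n' })

Items with dot before 'n', with the dot advanced:
  [E → . n T] → [E → n . T]
Closure of the advanced items:
  [E → n . T] has the dot before T: add [T → . E C]
  [T → . E C] has the dot before E: add [E → . n ( C], [E → . n T]

GOTO = { [E → . n ( C], [E → . n T], [E → n . T], [T → . E C] }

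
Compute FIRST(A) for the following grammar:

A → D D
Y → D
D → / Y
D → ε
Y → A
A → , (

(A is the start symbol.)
{ ',', '/', ε }

To compute FIRST(A), examine every production with A on the left-hand side, reading each right-hand side left to right until a non-nullable symbol is reached.

FIRST sets of the other non-terminals involved (by the same procedure, iterated to a fixed point):
  FIRST(D) = { '/', ε }

From A → D D:
  - D is a non-terminal: add FIRST(D) \ {ε} = { '/' }
    D is nullable, so continue to the next symbol
  - D is a non-terminal: add FIRST(D) \ {ε} = { '/' }
    D is nullable and nothing follows, so the whole right-hand side can vanish: ε ∈ FIRST(A)
From A → , (:
  - ',' is a terminal: add ',' and stop

Collecting: FIRST(A) = { ',', '/', ε }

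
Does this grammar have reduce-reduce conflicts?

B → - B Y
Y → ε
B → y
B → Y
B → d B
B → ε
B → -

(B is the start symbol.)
Yes — I0: [B → .] vs [Y → .]; I1: [B → .] vs [B → - .]; I4: [B → .] vs [Y → .]

Augment with B' → B and build the canonical LR(0) collection (I0 = CLOSURE({[B' → . B]}), then GOTO on every symbol after a dot until no new states appear). It has 9 states:
  I0: { [B → . - B Y], [B → . -], [B → . Y], [B → . d B], [B → . y], [B → .], [B' → . B], [Y → .] }  — shift, 2 reduces
  I1: { [B → - . B Y], [B → - .], [B → . - B Y], [B → . -], [B → . Y], [B → . d B], [B → . y], [B → .], [Y → .] }  — shift, 3 reduces
  I2: { [B' → B .] }  — accept
  I3: { [B → Y .] }  — reduce
  I4: { [B → . - B Y], [B → . -], [B → . Y], [B → . d B], [B → . y], [B → .], [B → d . B], [Y → .] }  — shift, 2 reduces
  I5: { [B → y .] }  — reduce
  I6: { [B → d B .] }  — reduce
  I7: { [B → - B . Y], [Y → .] }  — reduce
  I8: { [B → - B Y .] }  — reduce

I0 contains complete items [B → .], [Y → .] — reduce-reduce conflict.
I1 contains complete items [B → .], [B → - .], [Y → .] — reduce-reduce conflict.
I4 contains complete items [B → .], [Y → .] — reduce-reduce conflict.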